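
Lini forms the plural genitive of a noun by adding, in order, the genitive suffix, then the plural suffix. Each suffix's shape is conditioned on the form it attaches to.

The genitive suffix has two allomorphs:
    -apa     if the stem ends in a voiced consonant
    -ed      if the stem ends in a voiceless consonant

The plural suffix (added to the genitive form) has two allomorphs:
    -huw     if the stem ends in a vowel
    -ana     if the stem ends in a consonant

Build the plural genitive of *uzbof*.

*uzbof* — final consonant /f/ (voiceless) → -ed → *uzbofed*.
The genitive form *uzbofed* — final sound /d/ (a consonant) → -ana → *uzbofedana*.

uzbofedana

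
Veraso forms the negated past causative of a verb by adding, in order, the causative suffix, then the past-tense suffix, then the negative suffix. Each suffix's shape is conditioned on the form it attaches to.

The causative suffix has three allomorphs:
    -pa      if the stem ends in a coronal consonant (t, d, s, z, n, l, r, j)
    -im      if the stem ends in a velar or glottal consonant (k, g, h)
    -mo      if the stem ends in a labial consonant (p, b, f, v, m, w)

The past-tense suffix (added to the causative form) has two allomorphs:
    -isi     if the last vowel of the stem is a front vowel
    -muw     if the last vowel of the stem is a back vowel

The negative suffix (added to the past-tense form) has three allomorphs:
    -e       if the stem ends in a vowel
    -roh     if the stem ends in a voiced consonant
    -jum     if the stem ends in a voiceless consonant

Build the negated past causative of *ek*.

ekimisie

The final consonant of *ek* is /k/, which is velar/glottal, so the causative suffix is -im, giving *ekim*.
The causative form *ekim*: last vowel = /i/, a front vowel → -isi → *ekimisi*.
Since the final sound of the past-tense form *ekimisi* is /i/ (a vowel), it takes -e, giving *ekimisie*.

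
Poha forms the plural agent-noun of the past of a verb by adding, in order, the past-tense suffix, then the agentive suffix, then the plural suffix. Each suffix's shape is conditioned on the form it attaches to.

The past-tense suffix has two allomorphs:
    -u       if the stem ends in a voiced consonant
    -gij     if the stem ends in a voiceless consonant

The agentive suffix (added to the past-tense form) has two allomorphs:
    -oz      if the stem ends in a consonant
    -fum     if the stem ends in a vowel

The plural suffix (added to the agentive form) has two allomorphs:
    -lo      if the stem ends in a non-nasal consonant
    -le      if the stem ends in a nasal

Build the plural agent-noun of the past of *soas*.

*soas*: final consonant = /s/, voiceless → -gij → *soasgij*.
The past-tense form *soasgij* — final sound /j/ (a consonant) → -oz → *soasgijoz*.
The final consonant of the agentive form *soasgijoz* is /z/, which is non-nasal, so the plural suffix is -lo, giving *soasgijozlo*.

soasgijozlo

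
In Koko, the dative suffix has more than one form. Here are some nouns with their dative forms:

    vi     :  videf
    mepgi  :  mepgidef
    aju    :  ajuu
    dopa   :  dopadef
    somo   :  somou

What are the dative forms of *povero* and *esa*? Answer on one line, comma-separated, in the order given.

poverou, esadef

The suffix is conditioned by the last vowel: -u when the last vowel of the stem is a rounded vowel (*aju*, *somo*); -def when the last vowel of the stem is an unrounded vowel (*vi*, *mepgi*, *dopa*).
*povero*: last vowel = /o/, a rounded vowel → -u → *poverou*.
*esa*: last vowel = /a/, an unrounded vowel → -def → *esadef*.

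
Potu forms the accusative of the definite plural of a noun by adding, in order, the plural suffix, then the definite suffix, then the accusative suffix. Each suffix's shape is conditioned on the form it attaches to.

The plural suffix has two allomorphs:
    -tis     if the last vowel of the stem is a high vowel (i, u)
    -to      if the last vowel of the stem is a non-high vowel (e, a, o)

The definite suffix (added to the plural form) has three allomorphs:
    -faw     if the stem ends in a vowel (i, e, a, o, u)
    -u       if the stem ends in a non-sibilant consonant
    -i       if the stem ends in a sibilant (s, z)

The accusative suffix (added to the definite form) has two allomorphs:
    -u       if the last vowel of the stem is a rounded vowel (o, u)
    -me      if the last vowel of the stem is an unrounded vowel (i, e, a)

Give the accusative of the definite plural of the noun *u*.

Since the last vowel of *u* is /u/ (a high vowel), it takes -tis, giving *utis*.
The final sound of the plural form *utis* is /s/, which is a sibilant, so the definite suffix is -i, giving *utisi*.
The last vowel of the definite form *utisi* is /i/, which is an unrounded vowel, so the accusative suffix is -me, giving *utisime*.

utisime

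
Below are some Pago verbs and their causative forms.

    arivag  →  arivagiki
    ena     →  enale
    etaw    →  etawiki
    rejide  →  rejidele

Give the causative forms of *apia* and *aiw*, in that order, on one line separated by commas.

apiale, aiwiki

The pattern is consonant vs. vowel: -iki when the stem ends in a consonant (*arivag*, *etaw*); -le when the stem ends in a vowel (*ena*, *rejide*).
*apia*: final sound = /a/, a vowel → -le → *apiale*.
Since the final sound of *aiw* is /w/ (a consonant), it takes -iki, giving *aiwiki*.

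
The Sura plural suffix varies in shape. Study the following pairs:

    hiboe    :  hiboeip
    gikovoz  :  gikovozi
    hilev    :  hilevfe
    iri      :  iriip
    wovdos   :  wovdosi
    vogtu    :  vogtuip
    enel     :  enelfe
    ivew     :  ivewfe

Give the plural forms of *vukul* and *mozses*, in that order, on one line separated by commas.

vukulfe, mozsesi

Looking at the final sound of each stem: -i when the stem ends in a sibilant (*gikovoz*, *wovdos*); -fe when the stem ends in a non-sibilant consonant (*hilev*, *enel*, *ivew*); -ip when the stem ends in a vowel (*hiboe*, *iri*, *vogtu*).
Since the final sound of *vukul* is /l/ (a non-sibilant consonant), it takes -fe, giving *vukulfe*.
The final sound of *mozses* is /s/, which is a sibilant, so the suffix is -i, giving *mozsesi*.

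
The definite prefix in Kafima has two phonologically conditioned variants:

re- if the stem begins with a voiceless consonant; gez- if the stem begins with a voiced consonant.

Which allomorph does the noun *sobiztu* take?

re-

*sobiztu* — first consonant /s/ (voiceless) → re-.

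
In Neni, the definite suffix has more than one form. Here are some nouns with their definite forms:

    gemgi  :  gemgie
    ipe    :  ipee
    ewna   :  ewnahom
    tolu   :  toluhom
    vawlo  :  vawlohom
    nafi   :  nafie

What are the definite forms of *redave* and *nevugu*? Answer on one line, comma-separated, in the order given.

redavee, nevuguhom

Looking at the last vowel of each stem: -e when the last vowel of the stem is a front vowel (*gemgi*, *ipe*, *nafi*); -hom when the last vowel of the stem is a back vowel (*ewna*, *tolu*, *vawlo*).
The last vowel of *redave* is /e/, which is a front vowel, so the suffix is -e, giving *redavee*.
The last vowel of *nevugu* is /u/, which is a back vowel, so the suffix is -hom, giving *nevuguhom*.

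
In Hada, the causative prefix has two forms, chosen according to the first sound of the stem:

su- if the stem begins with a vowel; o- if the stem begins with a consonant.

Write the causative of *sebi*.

*sebi* — first sound /s/ (a consonant) → o- → *osebi*.

osebi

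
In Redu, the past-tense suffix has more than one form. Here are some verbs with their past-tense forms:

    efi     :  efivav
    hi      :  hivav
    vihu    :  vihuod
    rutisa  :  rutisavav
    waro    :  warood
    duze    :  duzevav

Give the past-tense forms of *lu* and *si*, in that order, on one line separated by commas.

Looking at the last vowel of each stem: -od when the last vowel of the stem is a rounded vowel (*vihu*, *waro*); -vav when the last vowel of the stem is an unrounded vowel (*efi*, *hi*, *rutisa*, *duze*).
Since the last vowel of *lu* is /u/ (a rounded vowel), it takes -od, giving *luod*.
*si* — last vowel /i/ (an unrounded vowel) → -vav → *sivav*.

luod, sivav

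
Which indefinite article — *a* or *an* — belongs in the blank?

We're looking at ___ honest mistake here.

The indefinite article is chosen by the initial *sound* of the following word, not its spelling.
*honest* begins with the sound /ɒ/ (silent h) — a vowel sound.
So the article is *an*: We're looking at an honest mistake here.

an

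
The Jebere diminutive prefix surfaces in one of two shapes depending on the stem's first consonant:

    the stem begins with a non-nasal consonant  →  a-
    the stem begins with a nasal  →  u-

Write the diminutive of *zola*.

azola

The first consonant of *zola* is /z/, which is non-nasal, so the prefix is a-, giving *azola*.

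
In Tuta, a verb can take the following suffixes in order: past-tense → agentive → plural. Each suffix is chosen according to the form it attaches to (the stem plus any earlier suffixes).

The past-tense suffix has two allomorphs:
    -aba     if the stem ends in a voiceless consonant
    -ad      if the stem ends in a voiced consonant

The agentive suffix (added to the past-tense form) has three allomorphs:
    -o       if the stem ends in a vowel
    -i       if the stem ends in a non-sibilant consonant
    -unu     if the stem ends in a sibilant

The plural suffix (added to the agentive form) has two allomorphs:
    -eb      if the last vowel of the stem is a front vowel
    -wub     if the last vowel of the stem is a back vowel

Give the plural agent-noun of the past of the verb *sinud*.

sinudadieb

The final consonant of *sinud* is /d/, which is voiced, so the past-tense suffix is -ad, giving *sinudad*.
The final sound of the past-tense form *sinudad* is /d/, which is a non-sibilant consonant, so the agentive suffix is -i, giving *sinudadi*.
Since the last vowel of the agentive form *sinudadi* is /i/ (a front vowel), it takes -eb, giving *sinudadieb*.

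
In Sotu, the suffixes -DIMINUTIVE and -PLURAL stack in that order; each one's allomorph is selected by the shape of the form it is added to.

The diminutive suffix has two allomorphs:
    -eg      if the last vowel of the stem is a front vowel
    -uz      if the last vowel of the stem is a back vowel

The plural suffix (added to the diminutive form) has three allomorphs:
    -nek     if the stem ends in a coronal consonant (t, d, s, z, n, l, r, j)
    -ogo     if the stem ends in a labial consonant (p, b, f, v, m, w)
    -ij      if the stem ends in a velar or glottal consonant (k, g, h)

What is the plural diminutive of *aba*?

abauznek

*aba*: last vowel = /a/, a back vowel → -uz → *abauz*.
The final consonant of the diminutive form *abauz* is /z/, which is coronal, so the plural suffix is -nek, giving *abauznek*.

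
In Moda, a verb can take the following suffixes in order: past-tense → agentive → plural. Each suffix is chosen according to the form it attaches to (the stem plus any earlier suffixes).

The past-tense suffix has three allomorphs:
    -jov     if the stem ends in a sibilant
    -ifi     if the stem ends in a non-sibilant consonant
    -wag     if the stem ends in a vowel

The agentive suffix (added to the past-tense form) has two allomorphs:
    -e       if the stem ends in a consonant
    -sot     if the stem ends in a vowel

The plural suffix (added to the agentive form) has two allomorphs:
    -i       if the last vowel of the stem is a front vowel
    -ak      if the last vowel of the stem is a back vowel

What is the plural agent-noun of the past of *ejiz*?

ejizjovei

The final sound of *ejiz* is /z/, which is a sibilant, so the past-tense suffix is -jov, giving *ejizjov*.
The final sound of the past-tense form *ejizjov* is /v/, which is a consonant, so the agentive suffix is -e, giving *ejizjove*.
The agentive form *ejizjove*: last vowel = /e/, a front vowel → -i → *ejizjovei*.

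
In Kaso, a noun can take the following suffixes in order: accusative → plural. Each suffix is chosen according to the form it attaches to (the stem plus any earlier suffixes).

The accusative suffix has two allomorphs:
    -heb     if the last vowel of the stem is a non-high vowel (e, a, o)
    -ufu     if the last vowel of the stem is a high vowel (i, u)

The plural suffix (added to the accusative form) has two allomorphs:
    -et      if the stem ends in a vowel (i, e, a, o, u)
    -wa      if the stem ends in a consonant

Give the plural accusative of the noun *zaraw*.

*zaraw* — last vowel /a/ (a non-high vowel) → -heb → *zarawheb*.
Since the final sound of the accusative form *zarawheb* is /b/ (a consonant), it takes -wa, giving *zarawhebwa*.

zarawhebwa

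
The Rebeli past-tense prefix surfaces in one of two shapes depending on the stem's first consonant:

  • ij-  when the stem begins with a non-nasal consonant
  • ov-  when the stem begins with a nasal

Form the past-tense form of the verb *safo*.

ijsafo

The first consonant of *safo* is /s/, which is non-nasal, so the prefix is ij-, giving *ijsafo*.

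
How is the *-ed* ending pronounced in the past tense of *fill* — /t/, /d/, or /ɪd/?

/d/

The stem *fill* ends in a voiced sound other than /d/.
The -ed suffix is realized as /ɪd/ after /t, d/; as /t/ after other voiceless consonants; and as /d/ after other voiced sounds.
So -ed on *fill* is pronounced /d/.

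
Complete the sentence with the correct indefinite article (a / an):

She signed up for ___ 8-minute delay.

an

The indefinite article is chosen by the initial *sound* of the following word, not its spelling.
The number *8* is spoken "eight", beginning with /eɪt/ — a vowel sound.
So the article is *an*: She signed up for an 8-minute delay.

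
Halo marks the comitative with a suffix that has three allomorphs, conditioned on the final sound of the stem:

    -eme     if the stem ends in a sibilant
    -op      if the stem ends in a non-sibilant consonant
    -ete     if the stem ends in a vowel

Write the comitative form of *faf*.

fafop

*faf* — final sound /f/ (a non-sibilant consonant) → -op → *fafop*.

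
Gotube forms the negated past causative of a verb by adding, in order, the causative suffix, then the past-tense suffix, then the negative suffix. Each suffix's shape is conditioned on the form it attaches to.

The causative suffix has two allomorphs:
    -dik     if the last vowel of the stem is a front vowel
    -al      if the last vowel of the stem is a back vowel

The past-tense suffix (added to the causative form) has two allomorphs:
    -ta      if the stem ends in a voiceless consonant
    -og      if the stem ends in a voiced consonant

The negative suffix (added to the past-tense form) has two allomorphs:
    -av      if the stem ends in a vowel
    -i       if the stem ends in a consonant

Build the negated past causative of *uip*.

Since the last vowel of *uip* is /i/ (a front vowel), it takes -dik, giving *uipdik*.
The causative form *uipdik* — final consonant /k/ (voiceless) → -ta → *uipdikta*.
Since the final sound of the past-tense form *uipdikta* is /a/ (a vowel), it takes -av, giving *uipdiktaav*.

uipdiktaav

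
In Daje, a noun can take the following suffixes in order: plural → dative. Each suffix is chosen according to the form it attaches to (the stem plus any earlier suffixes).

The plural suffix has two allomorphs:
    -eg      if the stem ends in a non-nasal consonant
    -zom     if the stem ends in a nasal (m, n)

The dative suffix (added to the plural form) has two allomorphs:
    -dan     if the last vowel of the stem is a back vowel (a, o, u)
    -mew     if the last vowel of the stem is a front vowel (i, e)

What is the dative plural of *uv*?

uvegmew

*uv* — final consonant /v/ (non-nasal) → -eg → *uveg*.
Since the last vowel of the plural form *uveg* is /e/ (a front vowel), it takes -mew, giving *uvegmew*.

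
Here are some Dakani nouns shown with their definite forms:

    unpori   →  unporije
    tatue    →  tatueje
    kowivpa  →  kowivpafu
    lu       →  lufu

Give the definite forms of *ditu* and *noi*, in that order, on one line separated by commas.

ditufu, noije

Looking at the last vowel of each stem: -je when the last vowel of the stem is a front vowel (*unpori*, *tatue*); -fu when the last vowel of the stem is a back vowel (*kowivpa*, *lu*).
Since the last vowel of *ditu* is /u/ (a back vowel), it takes -fu, giving *ditufu*.
*noi* — last vowel /i/ (a front vowel) → -je → *noije*.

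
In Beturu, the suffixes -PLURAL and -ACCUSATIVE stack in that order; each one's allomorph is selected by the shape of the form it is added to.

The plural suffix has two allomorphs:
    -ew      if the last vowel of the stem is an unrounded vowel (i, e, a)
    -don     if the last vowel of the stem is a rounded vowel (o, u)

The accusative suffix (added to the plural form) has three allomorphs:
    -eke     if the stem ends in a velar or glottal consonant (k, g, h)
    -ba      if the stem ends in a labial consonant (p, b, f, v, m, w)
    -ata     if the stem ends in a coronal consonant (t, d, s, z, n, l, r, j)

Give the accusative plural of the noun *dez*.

*dez* — last vowel /e/ (an unrounded vowel) → -ew → *dezew*.
The plural form *dezew* — final consonant /w/ (labial) → -ba → *dezewba*.

dezewba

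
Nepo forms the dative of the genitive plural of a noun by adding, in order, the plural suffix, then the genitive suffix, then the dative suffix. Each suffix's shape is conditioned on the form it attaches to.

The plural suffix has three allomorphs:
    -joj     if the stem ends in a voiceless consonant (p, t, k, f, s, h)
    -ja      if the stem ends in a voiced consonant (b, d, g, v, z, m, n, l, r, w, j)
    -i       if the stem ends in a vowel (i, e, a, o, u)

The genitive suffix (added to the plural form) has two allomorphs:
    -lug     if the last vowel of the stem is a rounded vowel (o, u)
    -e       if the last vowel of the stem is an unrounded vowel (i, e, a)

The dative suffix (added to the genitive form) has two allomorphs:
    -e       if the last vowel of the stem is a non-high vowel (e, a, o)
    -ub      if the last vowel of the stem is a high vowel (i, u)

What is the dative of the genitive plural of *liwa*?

The final sound of *liwa* is /a/, which is a vowel, so the plural suffix is -i, giving *liwai*.
Since the last vowel of the plural form *liwai* is /i/ (an unrounded vowel), it takes -e, giving *liwaie*.
The genitive form *liwaie* — last vowel /e/ (a non-high vowel) → -e → *liwaiee*.

liwaiee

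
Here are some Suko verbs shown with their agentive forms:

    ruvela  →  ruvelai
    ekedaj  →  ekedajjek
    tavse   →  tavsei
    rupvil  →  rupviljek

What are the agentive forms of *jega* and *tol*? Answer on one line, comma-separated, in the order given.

The suffix is conditioned by the final sound: -jek when the stem ends in a consonant (*ekedaj*, *rupvil*); -i when the stem ends in a vowel (*ruvela*, *tavse*).
The final sound of *jega* is /a/, which is a vowel, so the suffix is -i, giving *jegai*.
*tol*: final sound = /l/, a consonant → -jek → *toljek*.

jegai, toljek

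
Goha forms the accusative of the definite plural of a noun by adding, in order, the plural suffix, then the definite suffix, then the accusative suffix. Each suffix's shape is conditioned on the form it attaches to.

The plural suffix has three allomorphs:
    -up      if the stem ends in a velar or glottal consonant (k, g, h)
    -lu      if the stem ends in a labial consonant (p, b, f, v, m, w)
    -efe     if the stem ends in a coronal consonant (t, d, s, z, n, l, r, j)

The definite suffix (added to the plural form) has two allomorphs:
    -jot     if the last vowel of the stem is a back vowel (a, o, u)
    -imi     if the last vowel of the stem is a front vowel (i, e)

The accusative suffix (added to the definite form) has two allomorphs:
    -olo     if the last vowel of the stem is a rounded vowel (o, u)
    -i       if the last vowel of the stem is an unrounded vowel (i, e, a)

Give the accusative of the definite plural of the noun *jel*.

*jel* — final consonant /l/ (coronal) → -efe → *jelefe*.
The plural form *jelefe* — last vowel /e/ (a front vowel) → -imi → *jelefeimi*.
The definite form *jelefeimi* — last vowel /i/ (an unrounded vowel) → -i → *jelefeimii*.

jelefeimii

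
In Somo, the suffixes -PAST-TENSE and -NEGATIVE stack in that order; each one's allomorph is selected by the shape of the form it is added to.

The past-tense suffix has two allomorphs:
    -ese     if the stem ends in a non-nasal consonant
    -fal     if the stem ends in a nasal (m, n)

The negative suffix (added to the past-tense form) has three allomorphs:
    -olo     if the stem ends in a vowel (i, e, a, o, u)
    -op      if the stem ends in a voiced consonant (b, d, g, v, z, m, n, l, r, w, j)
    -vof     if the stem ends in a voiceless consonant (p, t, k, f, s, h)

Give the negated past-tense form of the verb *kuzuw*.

*kuzuw* — final consonant /w/ (non-nasal) → -ese → *kuzuwese*.
The final sound of the past-tense form *kuzuwese* is /e/, which is a vowel, so the negative suffix is -olo, giving *kuzuweseolo*.

kuzuweseolo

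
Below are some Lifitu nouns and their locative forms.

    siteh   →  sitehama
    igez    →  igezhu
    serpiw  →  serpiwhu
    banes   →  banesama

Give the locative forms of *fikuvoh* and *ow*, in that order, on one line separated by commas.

The pattern is voicing of the final consonant: -ama when the stem ends in a voiceless consonant (*siteh*, *banes*); -hu when the stem ends in a voiced consonant (*igez*, *serpiw*).
Since the final consonant of *fikuvoh* is /h/ (voiceless), it takes -ama, giving *fikuvohama*.
*ow* — final consonant /w/ (voiced) → -hu → *owhu*.

fikuvohama, owhu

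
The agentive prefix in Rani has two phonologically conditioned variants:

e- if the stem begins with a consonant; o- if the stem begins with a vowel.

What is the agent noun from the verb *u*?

*u* — first sound /u/ (a vowel) → o- → *ou*.

ou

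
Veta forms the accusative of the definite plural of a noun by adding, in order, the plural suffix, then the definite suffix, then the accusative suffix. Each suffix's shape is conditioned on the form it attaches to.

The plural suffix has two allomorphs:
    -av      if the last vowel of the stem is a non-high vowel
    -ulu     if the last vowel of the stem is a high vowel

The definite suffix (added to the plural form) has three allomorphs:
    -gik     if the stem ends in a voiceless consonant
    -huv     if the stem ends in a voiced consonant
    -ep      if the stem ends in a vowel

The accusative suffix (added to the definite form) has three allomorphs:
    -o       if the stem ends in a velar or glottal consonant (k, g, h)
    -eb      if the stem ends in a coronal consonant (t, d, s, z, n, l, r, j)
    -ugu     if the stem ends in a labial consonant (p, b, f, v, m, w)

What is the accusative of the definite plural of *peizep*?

*peizep*: last vowel = /e/, a non-high vowel → -av → *peizepav*.
Since the final sound of the plural form *peizepav* is /v/ (a voiced consonant), it takes -huv, giving *peizepavhuv*.
The definite form *peizepavhuv*: final consonant = /v/, labial → -ugu → *peizepavhuvugu*.

peizepavhuvugu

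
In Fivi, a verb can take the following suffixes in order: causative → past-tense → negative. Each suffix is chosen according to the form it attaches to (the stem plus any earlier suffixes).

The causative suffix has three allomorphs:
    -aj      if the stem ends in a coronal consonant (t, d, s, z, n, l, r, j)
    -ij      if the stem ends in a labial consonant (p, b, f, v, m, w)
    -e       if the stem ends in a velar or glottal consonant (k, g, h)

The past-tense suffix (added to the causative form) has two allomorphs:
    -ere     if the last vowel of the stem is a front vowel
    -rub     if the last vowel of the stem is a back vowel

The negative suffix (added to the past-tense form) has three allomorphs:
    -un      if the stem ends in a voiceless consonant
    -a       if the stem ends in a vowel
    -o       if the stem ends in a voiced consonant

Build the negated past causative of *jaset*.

jasetajrubo

*jaset*: final consonant = /t/, coronal → -aj → *jasetaj*.
The causative form *jasetaj*: last vowel = /a/, a back vowel → -rub → *jasetajrub*.
The final sound of the past-tense form *jasetajrub* is /b/, which is a voiced consonant, so the negative suffix is -o, giving *jasetajrubo*.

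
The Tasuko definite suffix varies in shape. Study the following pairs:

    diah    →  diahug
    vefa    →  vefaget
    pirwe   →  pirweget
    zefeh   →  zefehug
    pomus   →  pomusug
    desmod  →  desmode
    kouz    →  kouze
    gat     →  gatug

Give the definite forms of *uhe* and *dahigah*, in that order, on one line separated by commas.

uheget, dahigahug

Looking at the final sound of each stem: -ug when the stem ends in a voiceless consonant (*diah*, *zefeh*, *pomus*, *gat*); -e when the stem ends in a voiced consonant (*desmod*, *kouz*); -get when the stem ends in a vowel (*vefa*, *pirwe*).
*uhe* — final sound /e/ (a vowel) → -get → *uheget*.
*dahigah*: final sound = /h/, a voiceless consonant → -ug → *dahigahug*.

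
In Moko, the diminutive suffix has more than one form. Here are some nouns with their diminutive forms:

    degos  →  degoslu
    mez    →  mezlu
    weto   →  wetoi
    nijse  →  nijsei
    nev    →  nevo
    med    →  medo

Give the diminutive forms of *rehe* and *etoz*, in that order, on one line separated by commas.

rehei, etozlu

The pattern is sibilance of the final sound: -lu when the stem ends in a sibilant (*degos*, *mez*); -o when the stem ends in a non-sibilant consonant (*nev*, *med*); -i when the stem ends in a vowel (*weto*, *nijse*).
*rehe* — final sound /e/ (a vowel) → -i → *rehei*.
The final sound of *etoz* is /z/, which is a sibilant, so the suffix is -lu, giving *etozlu*.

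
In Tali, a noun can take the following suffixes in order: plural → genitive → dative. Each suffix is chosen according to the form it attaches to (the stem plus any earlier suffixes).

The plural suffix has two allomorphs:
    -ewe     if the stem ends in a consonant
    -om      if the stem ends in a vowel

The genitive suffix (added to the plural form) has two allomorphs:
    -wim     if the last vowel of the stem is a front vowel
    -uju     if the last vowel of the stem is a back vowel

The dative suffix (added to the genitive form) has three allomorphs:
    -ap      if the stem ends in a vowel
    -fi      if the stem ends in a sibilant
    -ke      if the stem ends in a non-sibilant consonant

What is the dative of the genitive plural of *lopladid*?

Since the final sound of *lopladid* is /d/ (a consonant), it takes -ewe, giving *lopladidewe*.
The plural form *lopladidewe* — last vowel /e/ (a front vowel) → -wim → *lopladidewewim*.
Since the final sound of the genitive form *lopladidewewim* is /m/ (a non-sibilant consonant), it takes -ke, giving *lopladidewewimke*.

lopladidewewimke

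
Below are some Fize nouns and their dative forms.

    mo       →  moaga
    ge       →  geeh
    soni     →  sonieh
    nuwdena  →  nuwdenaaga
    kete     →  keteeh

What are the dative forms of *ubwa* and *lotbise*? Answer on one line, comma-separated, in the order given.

ubwaaga, lotbiseeh

Looking at the last vowel of each stem: -eh when the last vowel of the stem is a front vowel (*ge*, *soni*, *kete*); -aga when the last vowel of the stem is a back vowel (*mo*, *nuwdena*).
*ubwa* — last vowel /a/ (a back vowel) → -aga → *ubwaaga*.
*lotbise*: last vowel = /e/, a front vowel → -eh → *lotbiseeh*.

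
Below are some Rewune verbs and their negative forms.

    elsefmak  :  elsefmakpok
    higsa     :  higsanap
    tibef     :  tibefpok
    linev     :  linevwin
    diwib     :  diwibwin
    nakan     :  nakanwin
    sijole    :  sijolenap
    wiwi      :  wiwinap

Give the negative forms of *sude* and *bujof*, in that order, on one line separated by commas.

The suffix is conditioned by the final sound: -pok when the stem ends in a voiceless consonant (*elsefmak*, *tibef*); -win when the stem ends in a voiced consonant (*linev*, *diwib*, *nakan*); -nap when the stem ends in a vowel (*higsa*, *sijole*, *wiwi*).
*sude*: final sound = /e/, a vowel → -nap → *sudenap*.
Since the final sound of *bujof* is /f/ (a voiceless consonant), it takes -pok, giving *bujofpok*.

sudenap, bujofpok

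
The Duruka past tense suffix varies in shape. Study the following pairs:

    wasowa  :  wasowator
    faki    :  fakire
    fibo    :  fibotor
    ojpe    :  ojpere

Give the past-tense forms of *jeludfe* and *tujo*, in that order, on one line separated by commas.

jeludfere, tujotor

The pattern is front/back vowel harmony: -re when the last vowel of the stem is a front vowel (*faki*, *ojpe*); -tor when the last vowel of the stem is a back vowel (*wasowa*, *fibo*).
The last vowel of *jeludfe* is /e/, which is a front vowel, so the suffix is -re, giving *jeludfere*.
Since the last vowel of *tujo* is /o/ (a back vowel), it takes -tor, giving *tujotor*.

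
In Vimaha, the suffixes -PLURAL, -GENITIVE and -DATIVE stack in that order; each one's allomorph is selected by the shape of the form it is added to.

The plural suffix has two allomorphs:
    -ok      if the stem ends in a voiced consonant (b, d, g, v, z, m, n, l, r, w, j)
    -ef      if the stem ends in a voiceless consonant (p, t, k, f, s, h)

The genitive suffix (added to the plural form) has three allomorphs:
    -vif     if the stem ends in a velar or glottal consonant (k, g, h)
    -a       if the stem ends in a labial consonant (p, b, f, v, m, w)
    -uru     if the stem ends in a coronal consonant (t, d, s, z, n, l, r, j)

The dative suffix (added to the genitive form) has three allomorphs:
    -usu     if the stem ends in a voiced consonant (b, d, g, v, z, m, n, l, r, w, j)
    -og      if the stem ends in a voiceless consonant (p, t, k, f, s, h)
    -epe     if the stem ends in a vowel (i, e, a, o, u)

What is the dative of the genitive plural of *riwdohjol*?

*riwdohjol*: final consonant = /l/, voiced → -ok → *riwdohjolok*.
The plural form *riwdohjolok*: final consonant = /k/, velar/glottal → -vif → *riwdohjolokvif*.
The genitive form *riwdohjolokvif*: final sound = /f/, a voiceless consonant → -og → *riwdohjolokvifog*.

riwdohjolokvifog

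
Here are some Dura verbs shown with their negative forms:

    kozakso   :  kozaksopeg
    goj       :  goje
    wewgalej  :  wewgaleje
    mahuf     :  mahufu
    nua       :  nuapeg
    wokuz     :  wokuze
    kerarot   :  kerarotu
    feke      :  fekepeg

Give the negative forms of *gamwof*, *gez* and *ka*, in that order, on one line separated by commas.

gamwofu, geze, kapeg

Looking at the final sound of each stem: -u when the stem ends in a voiceless consonant (*mahuf*, *kerarot*); -e when the stem ends in a voiced consonant (*goj*, *wewgalej*, *wokuz*); -peg when the stem ends in a vowel (*kozakso*, *nua*, *feke*).
*gamwof* — final sound /f/ (a voiceless consonant) → -u → *gamwofu*.
The final sound of *gez* is /z/, which is a voiced consonant, so the suffix is -e, giving *geze*.
*ka*: final sound = /a/, a vowel → -peg → *kapeg*.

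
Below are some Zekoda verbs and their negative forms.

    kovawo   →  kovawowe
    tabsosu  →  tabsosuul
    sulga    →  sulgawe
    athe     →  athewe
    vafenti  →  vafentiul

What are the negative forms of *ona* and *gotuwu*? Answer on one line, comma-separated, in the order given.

onawe, gotuwuul

The alternation tracks the last vowel of the stem — -ul when the last vowel of the stem is a high vowel (*tabsosu*, *vafenti*); -we when the last vowel of the stem is a non-high vowel (*kovawo*, *sulga*, *athe*).
The last vowel of *ona* is /a/, which is a non-high vowel, so the suffix is -we, giving *onawe*.
The last vowel of *gotuwu* is /u/, which is a high vowel, so the suffix is -ul, giving *gotuwuul*.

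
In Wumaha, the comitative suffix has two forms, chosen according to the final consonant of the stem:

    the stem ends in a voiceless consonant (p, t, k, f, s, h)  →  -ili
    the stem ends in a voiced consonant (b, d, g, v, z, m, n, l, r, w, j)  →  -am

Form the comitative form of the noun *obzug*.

obzugam

*obzug* — final consonant /g/ (voiced) → -am → *obzugam*.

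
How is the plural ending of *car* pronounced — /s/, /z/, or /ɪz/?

/z/

The stem *car* ends in a voiced non-sibilant sound.
The plural suffix surfaces as /ɪz/ after sibilants, /s/ after other voiceless consonants, and /z/ after other voiced sounds.
So the plural -s on *car* is pronounced /z/.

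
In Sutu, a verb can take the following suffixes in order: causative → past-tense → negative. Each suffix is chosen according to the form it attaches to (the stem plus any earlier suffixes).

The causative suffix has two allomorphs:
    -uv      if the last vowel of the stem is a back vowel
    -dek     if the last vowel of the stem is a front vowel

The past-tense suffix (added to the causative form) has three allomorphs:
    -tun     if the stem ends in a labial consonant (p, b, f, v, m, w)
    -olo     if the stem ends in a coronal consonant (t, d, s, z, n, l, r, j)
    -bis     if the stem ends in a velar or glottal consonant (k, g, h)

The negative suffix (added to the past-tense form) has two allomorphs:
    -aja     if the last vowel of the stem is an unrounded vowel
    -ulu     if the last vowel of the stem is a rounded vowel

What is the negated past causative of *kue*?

*kue*: last vowel = /e/, a front vowel → -dek → *kuedek*.
Since the final consonant of the causative form *kuedek* is /k/ (velar/glottal), it takes -bis, giving *kuedekbis*.
The past-tense form *kuedekbis*: last vowel = /i/, an unrounded vowel → -aja → *kuedekbisaja*.

kuedekbisaja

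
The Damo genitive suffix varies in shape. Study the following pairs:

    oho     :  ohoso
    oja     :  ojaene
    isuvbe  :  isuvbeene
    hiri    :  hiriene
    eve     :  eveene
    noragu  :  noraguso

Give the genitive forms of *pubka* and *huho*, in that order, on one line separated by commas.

Looking at the last vowel of each stem: -so when the last vowel of the stem is a rounded vowel (*oho*, *noragu*); -ene when the last vowel of the stem is an unrounded vowel (*oja*, *isuvbe*, *hiri*, *eve*).
The last vowel of *pubka* is /a/, which is an unrounded vowel, so the suffix is -ene, giving *pubkaene*.
The last vowel of *huho* is /o/, which is a rounded vowel, so the suffix is -so, giving *huhoso*.

pubkaene, huhoso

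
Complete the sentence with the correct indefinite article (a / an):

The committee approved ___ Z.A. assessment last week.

a

The indefinite article is chosen by the initial *sound* of the following word, not its spelling.
The initialism *Z.A.* is read letter by letter; the first letter, Z, is pronounced /ziː/, which begins with a consonant sound.
So the article is *a*: The committee approved a Z.A. assessment last week.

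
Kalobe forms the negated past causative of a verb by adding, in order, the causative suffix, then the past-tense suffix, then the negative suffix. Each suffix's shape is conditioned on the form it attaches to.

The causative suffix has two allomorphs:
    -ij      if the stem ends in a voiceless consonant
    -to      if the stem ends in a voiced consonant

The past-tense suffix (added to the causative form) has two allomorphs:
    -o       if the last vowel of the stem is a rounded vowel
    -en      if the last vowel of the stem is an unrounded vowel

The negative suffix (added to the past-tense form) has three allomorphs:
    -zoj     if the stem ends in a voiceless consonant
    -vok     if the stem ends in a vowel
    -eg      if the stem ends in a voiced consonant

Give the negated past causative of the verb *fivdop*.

The final consonant of *fivdop* is /p/, which is voiceless, so the causative suffix is -ij, giving *fivdopij*.
Since the last vowel of the causative form *fivdopij* is /i/ (an unrounded vowel), it takes -en, giving *fivdopijen*.
The past-tense form *fivdopijen*: final sound = /n/, a voiced consonant → -eg → *fivdopijeneg*.

fivdopijeneg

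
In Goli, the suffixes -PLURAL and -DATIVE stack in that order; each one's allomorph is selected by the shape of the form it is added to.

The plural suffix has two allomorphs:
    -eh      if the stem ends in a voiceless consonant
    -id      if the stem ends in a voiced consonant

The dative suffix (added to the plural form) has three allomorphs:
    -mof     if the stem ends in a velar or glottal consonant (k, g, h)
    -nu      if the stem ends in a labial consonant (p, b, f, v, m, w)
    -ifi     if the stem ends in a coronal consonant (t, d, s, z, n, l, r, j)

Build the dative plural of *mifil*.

*mifil*: final consonant = /l/, voiced → -id → *mifilid*.
The final consonant of the plural form *mifilid* is /d/, which is coronal, so the dative suffix is -ifi, giving *mifilidifi*.

mifilidifi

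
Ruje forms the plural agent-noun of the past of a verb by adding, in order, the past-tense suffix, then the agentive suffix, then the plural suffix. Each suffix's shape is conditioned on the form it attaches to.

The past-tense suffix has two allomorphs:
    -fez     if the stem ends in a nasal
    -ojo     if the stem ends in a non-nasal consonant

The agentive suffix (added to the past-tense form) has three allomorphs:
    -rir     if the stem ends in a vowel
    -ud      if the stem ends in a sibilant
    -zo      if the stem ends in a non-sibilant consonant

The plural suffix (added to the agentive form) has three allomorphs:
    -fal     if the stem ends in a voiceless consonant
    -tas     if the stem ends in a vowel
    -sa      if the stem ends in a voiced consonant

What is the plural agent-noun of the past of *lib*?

*lib* — final consonant /b/ (non-nasal) → -ojo → *libojo*.
The past-tense form *libojo* — final sound /o/ (a vowel) → -rir → *libojorir*.
The final sound of the agentive form *libojorir* is /r/, which is a voiced consonant, so the plural suffix is -sa, giving *libojorirsa*.

libojorirsa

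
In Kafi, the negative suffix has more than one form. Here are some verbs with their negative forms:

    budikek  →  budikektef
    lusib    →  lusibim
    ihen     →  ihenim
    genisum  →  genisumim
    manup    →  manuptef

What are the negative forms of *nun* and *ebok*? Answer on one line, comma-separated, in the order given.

The alternation tracks the final consonant of the stem — -tef when the stem ends in a voiceless consonant (*budikek*, *manup*); -im when the stem ends in a voiced consonant (*lusib*, *ihen*, *genisum*).
Since the final consonant of *nun* is /n/ (voiced), it takes -im, giving *nunim*.
Since the final consonant of *ebok* is /k/ (voiceless), it takes -tef, giving *eboktef*.

nunim, eboktef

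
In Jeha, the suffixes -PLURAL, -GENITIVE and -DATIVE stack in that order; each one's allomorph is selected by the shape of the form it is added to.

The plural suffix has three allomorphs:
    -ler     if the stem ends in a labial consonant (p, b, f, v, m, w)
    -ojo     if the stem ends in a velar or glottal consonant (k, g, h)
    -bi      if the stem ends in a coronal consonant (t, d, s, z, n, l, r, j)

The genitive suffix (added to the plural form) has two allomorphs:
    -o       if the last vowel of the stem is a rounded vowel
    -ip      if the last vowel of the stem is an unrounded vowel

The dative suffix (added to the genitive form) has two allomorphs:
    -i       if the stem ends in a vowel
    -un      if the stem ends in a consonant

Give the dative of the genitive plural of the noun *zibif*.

Since the final consonant of *zibif* is /f/ (labial), it takes -ler, giving *zibifler*.
The last vowel of the plural form *zibifler* is /e/, which is an unrounded vowel, so the genitive suffix is -ip, giving *zibiflerip*.
The final sound of the genitive form *zibiflerip* is /p/, which is a consonant, so the dative suffix is -un, giving *zibifleripun*.

zibifleripun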